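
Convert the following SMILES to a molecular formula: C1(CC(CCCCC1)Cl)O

C8H15ClO

Heavy atoms from the SMILES: 8 C, 1 Cl, 1 O.
Implicit hydrogens by atom environment:
  6 × C: 2 H each → 12
  2 × C: 1 H each → 2
  1 × Cl: no H
  1 × O: 1 H
  Total hydrogens = 15.
Molecular formula: C8H15ClO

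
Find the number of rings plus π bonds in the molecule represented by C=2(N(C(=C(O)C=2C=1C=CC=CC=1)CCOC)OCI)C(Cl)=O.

8

Molecular formula from the SMILES: C15H15ClINO4.
DoU = (2C + 2 + N − H − X)/2 = (2·15 + 2 + 1 − 15 − 2)/2 = 16/2 = 8.
(Structurally: 2 ring(s) + 6 π bond(s) = 8.)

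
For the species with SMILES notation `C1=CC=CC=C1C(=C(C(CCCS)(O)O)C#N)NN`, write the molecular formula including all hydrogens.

Heavy atoms from the SMILES: 13 C, 3 N, 2 O, 1 S.
Implicit hydrogens by atom environment:
  5 × C (aromatic): 1 H each → 5
  4 × C: no H
  3 × C: 2 H each → 6
  2 × O: 1 H each → 2
  1 × C (aromatic): no H
  1 × N: 2 H
  1 × N: 1 H
  1 × N: no H
  1 × S: 1 H
  Total hydrogens = 17.
Molecular formula: C13H17N3O2S

C13H17N3O2S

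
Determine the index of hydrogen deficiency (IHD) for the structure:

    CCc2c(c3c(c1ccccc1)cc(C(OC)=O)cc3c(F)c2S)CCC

Molecular formula from the SMILES: C23H23FO2S.
DoU = (2C + 2 + N − H − X)/2 = (2·23 + 2 + 0 − 23 − 1)/2 = 24/2 = 12.
(Structurally: 3 ring(s) + 9 π bond(s) = 12.)

12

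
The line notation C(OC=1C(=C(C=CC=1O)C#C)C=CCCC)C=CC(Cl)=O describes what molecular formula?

C17H17ClO3

Heavy atoms from the SMILES: 17 C, 1 Cl, 3 O.
Implicit hydrogens by atom environment:
  5 × C: 1 H each → 5
  4 × C (aromatic): no H
  3 × C: 2 H each → 6
  2 × C (aromatic): 1 H each → 2
  2 × C: no H
  2 × O: no H
  1 × C: 3 H
  1 × Cl: no H
  1 × O: 1 H
  Total hydrogens = 17.
Molecular formula: C17H17ClO3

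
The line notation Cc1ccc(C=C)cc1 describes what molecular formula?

C9H10

Heavy atoms from the SMILES: 9 C.
Implicit hydrogens by atom environment:
  4 × C (aromatic): 1 H each → 4
  2 × C (aromatic): no H
  1 × C: 3 H
  1 × C: 2 H
  1 × C: 1 H
  Total hydrogens = 10.
Molecular formula: C9H10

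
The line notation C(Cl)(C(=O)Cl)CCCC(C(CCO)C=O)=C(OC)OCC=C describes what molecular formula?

Heavy atoms from the SMILES: 15 C, 2 Cl, 5 O.
Implicit hydrogens by atom environment:
  7 × C: 2 H each → 14
  4 × C: 1 H each → 4
  4 × O: no H
  3 × C: no H
  2 × Cl: no H
  1 × C: 3 H
  1 × O: 1 H
  Total hydrogens = 22.
Molecular formula: C15H22Cl2O5

C15H22Cl2O5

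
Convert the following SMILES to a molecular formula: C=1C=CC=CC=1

C6H6

Heavy atoms from the SMILES: 6 C.
Implicit hydrogens by atom environment:
  6 × C (aromatic): 1 H each → 6
  Total hydrogens = 6.
Molecular formula: C6H6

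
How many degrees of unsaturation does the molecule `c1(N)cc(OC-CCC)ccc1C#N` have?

6

Molecular formula from the SMILES: C11H14N2O.
DoU = (2C + 2 + N − H − X)/2 = (2·11 + 2 + 2 − 14 − 0)/2 = 12/2 = 6.
(Structurally: 1 ring(s) + 5 π bond(s) = 6.)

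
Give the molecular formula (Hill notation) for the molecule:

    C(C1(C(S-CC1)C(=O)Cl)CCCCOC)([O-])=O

Heavy atoms from the SMILES: 11 C, 1 Cl, 4 O, 1 S.
Implicit hydrogens by atom environment:
  6 × C: 2 H each → 12
  3 × C: no H
  3 × O: no H
  1 × C: 3 H
  1 × C: 1 H
  1 × Cl: no H
  1 × O (charge -1): no H
  1 × S: no H
  Total hydrogens = 16.
Net charge -1.
Molecular formula: C11H16ClO4S-

C11H16ClO4S-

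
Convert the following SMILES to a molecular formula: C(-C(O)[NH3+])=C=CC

C5H10NO+

Heavy atoms from the SMILES: 5 C, 1 N, 1 O.
Implicit hydrogens by atom environment:
  3 × C: 1 H each → 3
  1 × C: 3 H
  1 × C: no H
  1 × N (charge +1): 3 H
  1 × O: 1 H
  Total hydrogens = 10.
Net charge +1.
Molecular formula: C5H10NO+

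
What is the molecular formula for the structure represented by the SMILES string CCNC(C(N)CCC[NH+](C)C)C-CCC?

Heavy atoms from the SMILES: 13 C, 3 N.
Implicit hydrogens by atom environment:
  7 × C: 2 H each → 14
  4 × C: 3 H each → 12
  2 × C: 1 H each → 2
  1 × N: 2 H
  1 × N (charge +1): 1 H
  1 × N: 1 H
  Total hydrogens = 32.
Net charge +1.
Molecular formula: C13H32N3+

C13H32N3+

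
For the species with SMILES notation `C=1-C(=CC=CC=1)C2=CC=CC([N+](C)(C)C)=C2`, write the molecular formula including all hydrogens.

Heavy atoms from the SMILES: 15 C, 1 N.
Implicit hydrogens by atom environment:
  9 × C (aromatic): 1 H each → 9
  3 × C: 3 H each → 9
  3 × C (aromatic): no H
  1 × N (charge +1): no H
  Total hydrogens = 18.
Net charge +1.
Molecular formula: C15H18N+

C15H18N+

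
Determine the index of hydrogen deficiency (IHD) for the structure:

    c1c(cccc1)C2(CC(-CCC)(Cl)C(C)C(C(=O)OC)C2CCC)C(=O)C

Molecular formula from the SMILES: C23H33ClO3.
DoU = (2C + 2 + N − H − X)/2 = (2·23 + 2 + 0 − 33 − 1)/2 = 14/2 = 7.
(Structurally: 2 ring(s) + 5 π bond(s) = 7.)

7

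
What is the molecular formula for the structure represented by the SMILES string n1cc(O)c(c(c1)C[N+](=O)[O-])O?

C6H6N2O4

Heavy atoms from the SMILES: 6 C, 2 N, 4 O.
Implicit hydrogens by atom environment:
  3 × C (aromatic): no H
  2 × C (aromatic): 1 H each → 2
  2 × O: 1 H each → 2
  1 × C: 2 H
  1 × N (aromatic): no H
  1 × N (charge +1): no H
  1 × O: no H
  1 × O (charge -1): no H
  Total hydrogens = 6.
Molecular formula: C6H6N2O4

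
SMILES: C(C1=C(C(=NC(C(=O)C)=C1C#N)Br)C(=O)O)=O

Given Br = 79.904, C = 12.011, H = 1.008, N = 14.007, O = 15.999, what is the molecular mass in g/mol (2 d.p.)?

Molecular formula: C10H5BrN2O4.
M = 1×79.904 + 10×12.011 + 5×1.008 + 2×14.007 + 4×15.999 = 297.06 g/mol.

297.06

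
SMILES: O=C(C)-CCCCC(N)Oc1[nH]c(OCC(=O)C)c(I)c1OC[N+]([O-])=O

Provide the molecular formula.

Heavy atoms from the SMILES: 15 C, 1 I, 3 N, 7 O.
Implicit hydrogens by atom environment:
  6 × C: 2 H each → 12
  6 × O: no H
  4 × C (aromatic): no H
  2 × C: 3 H each → 6
  2 × C: no H
  1 × C: 1 H
  1 × I: no H
  1 × N: 2 H
  1 × N (aromatic): 1 H
  1 × N (charge +1): no H
  1 × O (charge -1): no H
  Total hydrogens = 22.
Molecular formula: C15H22IN3O7

C15H22IN3O7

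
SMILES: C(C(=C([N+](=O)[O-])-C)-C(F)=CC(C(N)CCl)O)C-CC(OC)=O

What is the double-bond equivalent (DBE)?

Molecular formula from the SMILES: C13H20ClFN2O5.
DoU = (2C + 2 + N − H − X)/2 = (2·13 + 2 + 2 − 20 − 2)/2 = 8/2 = 4.
(Structurally: 0 ring(s) + 4 π bond(s) = 4.)

4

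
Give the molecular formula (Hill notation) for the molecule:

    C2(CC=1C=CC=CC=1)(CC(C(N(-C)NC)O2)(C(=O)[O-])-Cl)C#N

Heavy atoms from the SMILES: 15 C, 1 Cl, 3 N, 3 O.
Implicit hydrogens by atom environment:
  5 × C (aromatic): 1 H each → 5
  4 × C: no H
  2 × C: 3 H each → 6
  2 × C: 2 H each → 4
  2 × N: no H
  2 × O: no H
  1 × C: 1 H
  1 × C (aromatic): no H
  1 × Cl: no H
  1 × N: 1 H
  1 × O (charge -1): no H
  Total hydrogens = 17.
Net charge -1.
Molecular formula: C15H17ClN3O3-

C15H17ClN3O3-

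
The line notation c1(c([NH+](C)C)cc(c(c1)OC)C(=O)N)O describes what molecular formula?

Heavy atoms from the SMILES: 10 C, 2 N, 3 O.
Implicit hydrogens by atom environment:
  4 × C (aromatic): no H
  3 × C: 3 H each → 9
  2 × C (aromatic): 1 H each → 2
  2 × O: no H
  1 × C: no H
  1 × N: 2 H
  1 × N (charge +1): 1 H
  1 × O: 1 H
  Total hydrogens = 15.
Net charge +1.
Molecular formula: C10H15N2O3+

C10H15N2O3+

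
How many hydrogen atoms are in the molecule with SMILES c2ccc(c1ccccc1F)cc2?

Hydrogens are implicit in SMILES; fill each atom to its normal valence:
  9 × C (aromatic): 1 H each → 9
  3 × C (aromatic): no H
  1 × F: no H
  Total hydrogens = 9.

9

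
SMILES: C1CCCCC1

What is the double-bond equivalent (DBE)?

1

Molecular formula from the SMILES: C6H12.
DoU = (2C + 2 + N − H − X)/2 = (2·6 + 2 + 0 − 12 − 0)/2 = 2/2 = 1.
(Structurally: 1 ring(s) + 0 π bond(s) = 1.)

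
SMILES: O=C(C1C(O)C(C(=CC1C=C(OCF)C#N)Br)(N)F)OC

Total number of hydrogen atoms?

Hydrogens are implicit in SMILES; fill each atom to its normal valence:
  5 × C: 1 H each → 5
  5 × C: no H
  3 × O: no H
  2 × F: no H
  1 × Br: no H
  1 × C: 3 H
  1 × C: 2 H
  1 × N: 2 H
  1 × N: no H
  1 × O: 1 H
  Total hydrogens = 13.

13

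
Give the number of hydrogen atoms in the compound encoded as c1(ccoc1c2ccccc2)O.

8

Hydrogens are implicit in SMILES; fill each atom to its normal valence:
  7 × C (aromatic): 1 H each → 7
  3 × C (aromatic): no H
  1 × O: 1 H
  1 × O (aromatic): no H
  Total hydrogens = 8.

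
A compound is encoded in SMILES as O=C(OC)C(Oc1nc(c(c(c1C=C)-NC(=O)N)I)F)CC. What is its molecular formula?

C13H15FIN3O4

Heavy atoms from the SMILES: 13 C, 1 F, 1 I, 3 N, 4 O.
Implicit hydrogens by atom environment:
  5 × C (aromatic): no H
  4 × O: no H
  2 × C: 3 H each → 6
  2 × C: 2 H each → 4
  2 × C: 1 H each → 2
  2 × C: no H
  1 × F: no H
  1 × I: no H
  1 × N: 2 H
  1 × N: 1 H
  1 × N (aromatic): no H
  Total hydrogens = 15.
Molecular formula: C13H15FIN3O4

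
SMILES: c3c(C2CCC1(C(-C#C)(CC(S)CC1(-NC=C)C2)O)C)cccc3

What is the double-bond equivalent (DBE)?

Molecular formula from the SMILES: C21H27NOS.
DoU = (2C + 2 + N − H − X)/2 = (2·21 + 2 + 1 − 27 − 0)/2 = 18/2 = 9.
(Structurally: 3 ring(s) + 6 π bond(s) = 9.)

9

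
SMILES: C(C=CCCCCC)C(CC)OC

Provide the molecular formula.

Heavy atoms from the SMILES: 12 C, 1 O.
Implicit hydrogens by atom environment:
  6 × C: 2 H each → 12
  3 × C: 3 H each → 9
  3 × C: 1 H each → 3
  1 × O: no H
  Total hydrogens = 24.
Molecular formula: C12H24O

C12H24O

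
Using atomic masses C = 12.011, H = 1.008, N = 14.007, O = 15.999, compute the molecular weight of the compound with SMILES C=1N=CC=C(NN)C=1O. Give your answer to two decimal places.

Molecular formula: C5H7N3O.
M = 5×12.011 + 7×1.008 + 3×14.007 + 1×15.999 = 125.13 g/mol.

125.13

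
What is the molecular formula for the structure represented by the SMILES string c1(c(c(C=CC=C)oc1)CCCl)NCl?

Heavy atoms from the SMILES: 10 C, 2 Cl, 1 N, 1 O.
Implicit hydrogens by atom environment:
  3 × C: 2 H each → 6
  3 × C: 1 H each → 3
  3 × C (aromatic): no H
  2 × Cl: no H
  1 × C (aromatic): 1 H
  1 × N: 1 H
  1 × O (aromatic): no H
  Total hydrogens = 11.
Molecular formula: C10H11Cl2NO

C10H11Cl2NO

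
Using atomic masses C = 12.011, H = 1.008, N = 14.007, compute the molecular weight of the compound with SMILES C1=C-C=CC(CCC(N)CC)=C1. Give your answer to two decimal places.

163.26

Molecular formula: C11H17N.
M = 11×12.011 + 17×1.008 + 1×14.007 = 163.26 g/mol.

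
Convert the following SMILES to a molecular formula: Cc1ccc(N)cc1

C7H9N

Heavy atoms from the SMILES: 7 C, 1 N.
Implicit hydrogens by atom environment:
  4 × C (aromatic): 1 H each → 4
  2 × C (aromatic): no H
  1 × C: 3 H
  1 × N: 2 H
  Total hydrogens = 9.
Molecular formula: C7H9N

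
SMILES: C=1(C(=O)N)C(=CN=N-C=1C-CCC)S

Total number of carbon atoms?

The symbol for carbon appears 9 times in the SMILES.

9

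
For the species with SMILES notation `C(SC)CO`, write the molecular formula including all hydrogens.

Heavy atoms from the SMILES: 3 C, 1 O, 1 S.
Implicit hydrogens by atom environment:
  2 × C: 2 H each → 4
  1 × C: 3 H
  1 × O: 1 H
  1 × S: no H
  Total hydrogens = 8.
Molecular formula: C3H8OS

C3H8OS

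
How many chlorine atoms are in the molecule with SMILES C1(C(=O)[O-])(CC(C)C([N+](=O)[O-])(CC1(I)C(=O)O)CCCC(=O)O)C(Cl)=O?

1

The symbol for chlorine appears 1 time in the SMILES.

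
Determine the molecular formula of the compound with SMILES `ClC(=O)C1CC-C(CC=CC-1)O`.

Heavy atoms from the SMILES: 9 C, 1 Cl, 2 O.
Implicit hydrogens by atom environment:
  4 × C: 2 H each → 8
  4 × C: 1 H each → 4
  1 × C: no H
  1 × Cl: no H
  1 × O: 1 H
  1 × O: no H
  Total hydrogens = 13.
Molecular formula: C9H13ClO2

C9H13ClO2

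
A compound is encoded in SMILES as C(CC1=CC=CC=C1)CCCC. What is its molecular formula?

Heavy atoms from the SMILES: 12 C.
Implicit hydrogens by atom environment:
  5 × C: 2 H each → 10
  5 × C (aromatic): 1 H each → 5
  1 × C: 3 H
  1 × C (aromatic): no H
  Total hydrogens = 18.
Molecular formula: C12H18

C12H18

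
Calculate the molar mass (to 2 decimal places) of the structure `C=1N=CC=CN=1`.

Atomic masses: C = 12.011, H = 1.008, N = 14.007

Molecular formula: C4H4N2.
M = 4×12.011 + 4×1.008 + 2×14.007 = 80.09 g/mol.

80.09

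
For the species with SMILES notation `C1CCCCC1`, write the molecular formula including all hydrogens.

Heavy atoms from the SMILES: 6 C.
Implicit hydrogens by atom environment:
  6 × C: 2 H each → 12
  Total hydrogens = 12.
Molecular formula: C6H12

C6H12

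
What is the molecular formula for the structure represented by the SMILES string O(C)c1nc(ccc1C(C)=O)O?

C8H9NO3

Heavy atoms from the SMILES: 8 C, 1 N, 3 O.
Implicit hydrogens by atom environment:
  3 × C (aromatic): no H
  2 × C: 3 H each → 6
  2 × C (aromatic): 1 H each → 2
  2 × O: no H
  1 × C: no H
  1 × N (aromatic): no H
  1 × O: 1 H
  Total hydrogens = 9.
Molecular formula: C8H9NO3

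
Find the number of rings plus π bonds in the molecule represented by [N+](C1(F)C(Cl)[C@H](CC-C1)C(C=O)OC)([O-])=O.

3

Molecular formula from the SMILES: C9H13ClFNO4.
DoU = (2C + 2 + N − H − X)/2 = (2·9 + 2 + 1 − 13 − 2)/2 = 6/2 = 3.
(Structurally: 1 ring(s) + 2 π bond(s) = 3.)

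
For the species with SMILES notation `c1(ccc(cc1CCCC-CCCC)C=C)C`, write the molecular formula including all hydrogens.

Heavy atoms from the SMILES: 17 C.
Implicit hydrogens by atom environment:
  8 × C: 2 H each → 16
  3 × C (aromatic): 1 H each → 3
  3 × C (aromatic): no H
  2 × C: 3 H each → 6
  1 × C: 1 H
  Total hydrogens = 26.
Molecular formula: C17H26

C17H26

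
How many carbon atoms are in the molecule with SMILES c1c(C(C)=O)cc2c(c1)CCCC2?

12

The symbol for carbon appears 12 times in the SMILES. Lowercase c denotes aromatic carbon and counts toward C.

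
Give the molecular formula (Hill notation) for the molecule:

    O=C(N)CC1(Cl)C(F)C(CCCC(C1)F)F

C10H15ClF3NO

Heavy atoms from the SMILES: 10 C, 1 Cl, 3 F, 1 N, 1 O.
Implicit hydrogens by atom environment:
  5 × C: 2 H each → 10
  3 × C: 1 H each → 3
  3 × F: no H
  2 × C: no H
  1 × Cl: no H
  1 × N: 2 H
  1 × O: no H
  Total hydrogens = 15.
Molecular formula: C10H15ClF3NO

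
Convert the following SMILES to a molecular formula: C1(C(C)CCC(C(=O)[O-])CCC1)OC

C11H19O3-

Heavy atoms from the SMILES: 11 C, 3 O.
Implicit hydrogens by atom environment:
  5 × C: 2 H each → 10
  3 × C: 1 H each → 3
  2 × C: 3 H each → 6
  2 × O: no H
  1 × C: no H
  1 × O (charge -1): no H
  Total hydrogens = 19.
Net charge -1.
Molecular formula: C11H19O3-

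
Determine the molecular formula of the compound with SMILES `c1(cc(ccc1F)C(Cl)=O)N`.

C7H5ClFNO

Heavy atoms from the SMILES: 7 C, 1 Cl, 1 F, 1 N, 1 O.
Implicit hydrogens by atom environment:
  3 × C (aromatic): 1 H each → 3
  3 × C (aromatic): no H
  1 × C: no H
  1 × Cl: no H
  1 × F: no H
  1 × N: 2 H
  1 × O: no H
  Total hydrogens = 5.
Molecular formula: C7H5ClFNO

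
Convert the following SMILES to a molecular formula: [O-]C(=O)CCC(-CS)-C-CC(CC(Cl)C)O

C11H20ClO3S-

Heavy atoms from the SMILES: 11 C, 1 Cl, 3 O, 1 S.
Implicit hydrogens by atom environment:
  6 × C: 2 H each → 12
  3 × C: 1 H each → 3
  1 × C: 3 H
  1 × C: no H
  1 × Cl: no H
  1 × O: 1 H
  1 × O: no H
  1 × O (charge -1): no H
  1 × S: 1 H
  Total hydrogens = 20.
Net charge -1.
Molecular formula: C11H20ClO3S-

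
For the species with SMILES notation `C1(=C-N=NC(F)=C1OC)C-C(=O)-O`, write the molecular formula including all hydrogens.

C7H7FN2O3

Heavy atoms from the SMILES: 7 C, 1 F, 2 N, 3 O.
Implicit hydrogens by atom environment:
  3 × C (aromatic): no H
  2 × N (aromatic): no H
  2 × O: no H
  1 × C: 3 H
  1 × C: 2 H
  1 × C (aromatic): 1 H
  1 × C: no H
  1 × F: no H
  1 × O: 1 H
  Total hydrogens = 7.
Molecular formula: C7H7FN2O3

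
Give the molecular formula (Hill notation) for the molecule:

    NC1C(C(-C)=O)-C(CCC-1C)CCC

C12H23NO

Heavy atoms from the SMILES: 12 C, 1 N, 1 O.
Implicit hydrogens by atom environment:
  4 × C: 2 H each → 8
  4 × C: 1 H each → 4
  3 × C: 3 H each → 9
  1 × C: no H
  1 × N: 2 H
  1 × O: no H
  Total hydrogens = 23.
Molecular formula: C12H23NO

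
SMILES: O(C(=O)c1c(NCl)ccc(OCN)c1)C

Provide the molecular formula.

Heavy atoms from the SMILES: 9 C, 1 Cl, 2 N, 3 O.
Implicit hydrogens by atom environment:
  3 × C (aromatic): 1 H each → 3
  3 × C (aromatic): no H
  3 × O: no H
  1 × C: 3 H
  1 × C: 2 H
  1 × C: no H
  1 × Cl: no H
  1 × N: 2 H
  1 × N: 1 H
  Total hydrogens = 11.
Molecular formula: C9H11ClN2O3

C9H11ClN2O3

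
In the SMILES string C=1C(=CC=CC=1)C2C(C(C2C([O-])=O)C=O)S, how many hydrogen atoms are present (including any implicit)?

Hydrogens are implicit in SMILES; fill each atom to its normal valence:
  5 × C: 1 H each → 5
  5 × C (aromatic): 1 H each → 5
  2 × O: no H
  1 × C: no H
  1 × C (aromatic): no H
  1 × O (charge -1): no H
  1 × S: 1 H
  Total hydrogens = 11.

11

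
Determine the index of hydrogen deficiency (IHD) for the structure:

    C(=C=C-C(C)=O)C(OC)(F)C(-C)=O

4

Molecular formula from the SMILES: C9H11FO3.
DoU = (2C + 2 + N − H − X)/2 = (2·9 + 2 + 0 − 11 − 1)/2 = 8/2 = 4.
(Structurally: 0 ring(s) + 4 π bond(s) = 4.)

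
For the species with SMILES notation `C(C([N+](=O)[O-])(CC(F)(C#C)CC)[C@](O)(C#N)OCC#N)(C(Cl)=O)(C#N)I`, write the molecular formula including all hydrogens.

Heavy atoms from the SMILES: 14 C, 1 Cl, 1 F, 1 I, 4 N, 5 O.
Implicit hydrogens by atom environment:
  9 × C: no H
  3 × C: 2 H each → 6
  3 × N: no H
  3 × O: no H
  1 × C: 3 H
  1 × C: 1 H
  1 × Cl: no H
  1 × F: no H
  1 × I: no H
  1 × N (charge +1): no H
  1 × O: 1 H
  1 × O (charge -1): no H
  Total hydrogens = 11.
Molecular formula: C14H11ClFIN4O5

C14H11ClFIN4O5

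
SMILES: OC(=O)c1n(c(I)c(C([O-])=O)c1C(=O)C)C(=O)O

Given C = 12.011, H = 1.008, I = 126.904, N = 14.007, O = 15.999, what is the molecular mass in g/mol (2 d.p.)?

366.04

Molecular formula: C9H5INO7-.
M = 9×12.011 + 5×1.008 + 1×126.904 + 1×14.007 + 7×15.999 = 366.04 g/mol.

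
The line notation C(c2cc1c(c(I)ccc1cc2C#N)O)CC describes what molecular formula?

C14H12INO

Heavy atoms from the SMILES: 14 C, 1 I, 1 N, 1 O.
Implicit hydrogens by atom environment:
  6 × C (aromatic): no H
  4 × C (aromatic): 1 H each → 4
  2 × C: 2 H each → 4
  1 × C: 3 H
  1 × C: no H
  1 × I: no H
  1 × N: no H
  1 × O: 1 H
  Total hydrogens = 12.
Molecular formula: C14H12INO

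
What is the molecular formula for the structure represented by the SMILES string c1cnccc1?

Heavy atoms from the SMILES: 5 C, 1 N.
Implicit hydrogens by atom environment:
  5 × C (aromatic): 1 H each → 5
  1 × N (aromatic): no H
  Total hydrogens = 5.
Molecular formula: C5H5N

C5H5N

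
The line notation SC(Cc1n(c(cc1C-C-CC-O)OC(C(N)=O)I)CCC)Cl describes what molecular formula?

C15H24ClIN2O3S

Heavy atoms from the SMILES: 15 C, 1 Cl, 1 I, 2 N, 3 O, 1 S.
Implicit hydrogens by atom environment:
  7 × C: 2 H each → 14
  3 × C (aromatic): no H
  2 × C: 1 H each → 2
  2 × O: no H
  1 × C: 3 H
  1 × C (aromatic): 1 H
  1 × C: no H
  1 × Cl: no H
  1 × I: no H
  1 × N: 2 H
  1 × N (aromatic): no H
  1 × O: 1 H
  1 × S: 1 H
  Total hydrogens = 24.
Molecular formula: C15H24ClIN2O3S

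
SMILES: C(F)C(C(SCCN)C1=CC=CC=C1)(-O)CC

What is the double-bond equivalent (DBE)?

4

Molecular formula from the SMILES: C13H20FNOS.
DoU = (2C + 2 + N − H − X)/2 = (2·13 + 2 + 1 − 20 − 1)/2 = 8/2 = 4.
(Structurally: 1 ring(s) + 3 π bond(s) = 4.)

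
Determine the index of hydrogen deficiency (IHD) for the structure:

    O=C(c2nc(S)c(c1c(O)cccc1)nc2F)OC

9

Molecular formula from the SMILES: C12H9FN2O3S.
DoU = (2C + 2 + N − H − X)/2 = (2·12 + 2 + 2 − 9 − 1)/2 = 18/2 = 9.
(Structurally: 2 ring(s) + 7 π bond(s) = 9.)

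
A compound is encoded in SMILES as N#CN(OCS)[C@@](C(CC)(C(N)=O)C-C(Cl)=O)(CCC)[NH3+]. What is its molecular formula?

C12H22ClN4O3S+

Heavy atoms from the SMILES: 12 C, 1 Cl, 4 N, 3 O, 1 S.
Implicit hydrogens by atom environment:
  5 × C: 2 H each → 10
  5 × C: no H
  3 × O: no H
  2 × C: 3 H each → 6
  2 × N: no H
  1 × Cl: no H
  1 × N (charge +1): 3 H
  1 × N: 2 H
  1 × S: 1 H
  Total hydrogens = 22.
Net charge +1.
Molecular formula: C12H22ClN4O3S+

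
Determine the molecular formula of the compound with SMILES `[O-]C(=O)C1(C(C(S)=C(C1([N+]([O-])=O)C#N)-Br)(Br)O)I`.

Heavy atoms from the SMILES: 2 Br, 7 C, 1 I, 2 N, 5 O, 1 S.
Implicit hydrogens by atom environment:
  7 × C: no H
  2 × Br: no H
  2 × O: no H
  2 × O (charge -1): no H
  1 × I: no H
  1 × N: no H
  1 × N (charge +1): no H
  1 × O: 1 H
  1 × S: 1 H
  Total hydrogens = 2.
Net charge -1.
Molecular formula: C7H2Br2IN2O5S-

C7H2Br2IN2O5S-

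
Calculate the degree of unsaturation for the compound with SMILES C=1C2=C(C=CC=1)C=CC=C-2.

7

Molecular formula from the SMILES: C10H8.
DoU = (2C + 2 + N − H − X)/2 = (2·10 + 2 + 0 − 8 − 0)/2 = 14/2 = 7.
(Structurally: 2 ring(s) + 5 π bond(s) = 7.)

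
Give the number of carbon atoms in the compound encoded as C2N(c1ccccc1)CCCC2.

The symbol for carbon appears 11 times in the SMILES. Lowercase c denotes aromatic carbon and counts toward C.

11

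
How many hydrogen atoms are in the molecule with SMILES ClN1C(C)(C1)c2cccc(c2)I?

9

Hydrogens are implicit in SMILES; fill each atom to its normal valence:
  4 × C (aromatic): 1 H each → 4
  2 × C (aromatic): no H
  1 × C: 3 H
  1 × C: 2 H
  1 × C: no H
  1 × Cl: no H
  1 × I: no H
  1 × N: no H
  Total hydrogens = 9.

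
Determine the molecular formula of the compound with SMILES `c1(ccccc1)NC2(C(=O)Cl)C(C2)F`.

C10H9ClFNO

Heavy atoms from the SMILES: 10 C, 1 Cl, 1 F, 1 N, 1 O.
Implicit hydrogens by atom environment:
  5 × C (aromatic): 1 H each → 5
  2 × C: no H
  1 × C: 2 H
  1 × C: 1 H
  1 × C (aromatic): no H
  1 × Cl: no H
  1 × F: no H
  1 × N: 1 H
  1 × O: no H
  Total hydrogens = 9.
Molecular formula: C10H9ClFNO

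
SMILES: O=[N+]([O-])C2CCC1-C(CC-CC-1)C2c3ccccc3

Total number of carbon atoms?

16

The symbol for carbon appears 16 times in the SMILES. Lowercase c denotes aromatic carbon and counts toward C.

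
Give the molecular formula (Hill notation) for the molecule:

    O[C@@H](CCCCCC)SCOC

C9H20O2S

Heavy atoms from the SMILES: 9 C, 2 O, 1 S.
Implicit hydrogens by atom environment:
  6 × C: 2 H each → 12
  2 × C: 3 H each → 6
  1 × C: 1 H
  1 × O: 1 H
  1 × O: no H
  1 × S: no H
  Total hydrogens = 20.
Molecular formula: C9H20O2S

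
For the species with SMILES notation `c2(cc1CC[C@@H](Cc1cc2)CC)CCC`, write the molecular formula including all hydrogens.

C15H22

Heavy atoms from the SMILES: 15 C.
Implicit hydrogens by atom environment:
  6 × C: 2 H each → 12
  3 × C (aromatic): 1 H each → 3
  3 × C (aromatic): no H
  2 × C: 3 H each → 6
  1 × C: 1 H
  Total hydrogens = 22.
Molecular formula: C15H22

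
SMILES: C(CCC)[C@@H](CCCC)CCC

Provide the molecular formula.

C12H26

Heavy atoms from the SMILES: 12 C.
Implicit hydrogens by atom environment:
  8 × C: 2 H each → 16
  3 × C: 3 H each → 9
  1 × C: 1 H
  Total hydrogens = 26.
Molecular formula: C12H26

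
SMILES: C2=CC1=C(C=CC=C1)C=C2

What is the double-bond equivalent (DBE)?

Molecular formula from the SMILES: C10H8.
DoU = (2C + 2 + N − H − X)/2 = (2·10 + 2 + 0 − 8 − 0)/2 = 14/2 = 7.
(Structurally: 2 ring(s) + 5 π bond(s) = 7.)

7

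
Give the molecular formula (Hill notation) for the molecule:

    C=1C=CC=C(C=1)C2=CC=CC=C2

C12H10

Heavy atoms from the SMILES: 12 C.
Implicit hydrogens by atom environment:
  10 × C (aromatic): 1 H each → 10
  2 × C (aromatic): no H
  Total hydrogens = 10.
Molecular formula: C12H10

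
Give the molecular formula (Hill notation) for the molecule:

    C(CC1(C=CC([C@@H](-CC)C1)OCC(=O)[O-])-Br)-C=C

C14H20BrO3-

Heavy atoms from the SMILES: 1 Br, 14 C, 3 O.
Implicit hydrogens by atom environment:
  6 × C: 2 H each → 12
  5 × C: 1 H each → 5
  2 × C: no H
  2 × O: no H
  1 × Br: no H
  1 × C: 3 H
  1 × O (charge -1): no H
  Total hydrogens = 20.
Net charge -1.
Molecular formula: C14H20BrO3-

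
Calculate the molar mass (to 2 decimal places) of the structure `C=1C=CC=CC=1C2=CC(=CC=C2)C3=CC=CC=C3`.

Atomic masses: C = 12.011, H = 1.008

Molecular formula: C18H14.
M = 18×12.011 + 14×1.008 = 230.31 g/mol.

230.31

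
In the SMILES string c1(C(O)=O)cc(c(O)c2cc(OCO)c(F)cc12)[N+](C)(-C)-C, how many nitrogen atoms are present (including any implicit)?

The symbol for nitrogen appears 1 time in the SMILES.

1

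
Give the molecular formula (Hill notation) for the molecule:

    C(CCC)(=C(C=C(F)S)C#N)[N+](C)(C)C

Heavy atoms from the SMILES: 11 C, 1 F, 2 N, 1 S.
Implicit hydrogens by atom environment:
  4 × C: 3 H each → 12
  4 × C: no H
  2 × C: 2 H each → 4
  1 × C: 1 H
  1 × F: no H
  1 × N (charge +1): no H
  1 × N: no H
  1 × S: 1 H
  Total hydrogens = 18.
Net charge +1.
Molecular formula: C11H18FN2S+

C11H18FN2S+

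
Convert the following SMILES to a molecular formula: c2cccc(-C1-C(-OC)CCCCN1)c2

Heavy atoms from the SMILES: 13 C, 1 N, 1 O.
Implicit hydrogens by atom environment:
  5 × C (aromatic): 1 H each → 5
  4 × C: 2 H each → 8
  2 × C: 1 H each → 2
  1 × C: 3 H
  1 × C (aromatic): no H
  1 × N: 1 H
  1 × O: no H
  Total hydrogens = 19.
Molecular formula: C13H19NO

C13H19NO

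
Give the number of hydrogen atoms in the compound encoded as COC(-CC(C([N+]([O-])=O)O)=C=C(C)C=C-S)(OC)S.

Hydrogens are implicit in SMILES; fill each atom to its normal valence:
  4 × C: no H
  3 × C: 3 H each → 9
  3 × C: 1 H each → 3
  3 × O: no H
  2 × S: 1 H each → 2
  1 × C: 2 H
  1 × N (charge +1): no H
  1 × O: 1 H
  1 × O (charge -1): no H
  Total hydrogens = 17.

17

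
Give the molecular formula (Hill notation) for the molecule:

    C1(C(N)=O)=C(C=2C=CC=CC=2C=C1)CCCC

C15H17NO

Heavy atoms from the SMILES: 15 C, 1 N, 1 O.
Implicit hydrogens by atom environment:
  6 × C (aromatic): 1 H each → 6
  4 × C (aromatic): no H
  3 × C: 2 H each → 6
  1 × C: 3 H
  1 × C: no H
  1 × N: 2 H
  1 × O: no H
  Total hydrogens = 17.
Molecular formula: C15H17NO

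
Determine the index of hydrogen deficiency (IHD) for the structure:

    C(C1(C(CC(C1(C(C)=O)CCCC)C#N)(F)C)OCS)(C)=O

Molecular formula from the SMILES: C16H24FNO3S.
DoU = (2C + 2 + N − H − X)/2 = (2·16 + 2 + 1 − 24 − 1)/2 = 10/2 = 5.
(Structurally: 1 ring(s) + 4 π bond(s) = 5.)

5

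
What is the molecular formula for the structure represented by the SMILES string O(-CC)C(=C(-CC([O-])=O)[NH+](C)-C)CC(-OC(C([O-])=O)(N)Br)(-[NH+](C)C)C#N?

C15H25BrN4O6

Heavy atoms from the SMILES: 1 Br, 15 C, 4 N, 6 O.
Implicit hydrogens by atom environment:
  7 × C: no H
  5 × C: 3 H each → 15
  4 × O: no H
  3 × C: 2 H each → 6
  2 × N (charge +1): 1 H each → 2
  2 × O (charge -1): no H
  1 × Br: no H
  1 × N: 2 H
  1 × N: no H
  Total hydrogens = 25.
Molecular formula: C15H25BrN4O6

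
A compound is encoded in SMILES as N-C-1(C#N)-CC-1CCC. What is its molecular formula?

C7H12N2

Heavy atoms from the SMILES: 7 C, 2 N.
Implicit hydrogens by atom environment:
  3 × C: 2 H each → 6
  2 × C: no H
  1 × C: 3 H
  1 × C: 1 H
  1 × N: 2 H
  1 × N: no H
  Total hydrogens = 12.
Molecular formula: C7H12N2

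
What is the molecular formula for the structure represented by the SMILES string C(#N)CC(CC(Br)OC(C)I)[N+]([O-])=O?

Heavy atoms from the SMILES: 1 Br, 7 C, 1 I, 2 N, 3 O.
Implicit hydrogens by atom environment:
  3 × C: 1 H each → 3
  2 × C: 2 H each → 4
  2 × O: no H
  1 × Br: no H
  1 × C: 3 H
  1 × C: no H
  1 × I: no H
  1 × N: no H
  1 × N (charge +1): no H
  1 × O (charge -1): no H
  Total hydrogens = 10.
Molecular formula: C7H10BrIN2O3

C7H10BrIN2O3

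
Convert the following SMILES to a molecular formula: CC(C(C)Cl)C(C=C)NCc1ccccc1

C14H20ClN

Heavy atoms from the SMILES: 14 C, 1 Cl, 1 N.
Implicit hydrogens by atom environment:
  5 × C (aromatic): 1 H each → 5
  4 × C: 1 H each → 4
  2 × C: 3 H each → 6
  2 × C: 2 H each → 4
  1 × C (aromatic): no H
  1 × Cl: no H
  1 × N: 1 H
  Total hydrogens = 20.
Molecular formula: C14H20ClN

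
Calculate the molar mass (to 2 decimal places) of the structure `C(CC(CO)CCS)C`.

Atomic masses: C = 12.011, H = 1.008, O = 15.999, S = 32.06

Molecular formula: C7H16OS.
M = 7×12.011 + 16×1.008 + 1×15.999 + 1×32.06 = 148.26 g/mol.

148.26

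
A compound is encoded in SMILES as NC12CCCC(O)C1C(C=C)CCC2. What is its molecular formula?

Heavy atoms from the SMILES: 12 C, 1 N, 1 O.
Implicit hydrogens by atom environment:
  7 × C: 2 H each → 14
  4 × C: 1 H each → 4
  1 × C: no H
  1 × N: 2 H
  1 × O: 1 H
  Total hydrogens = 21.
Molecular formula: C12H21NO

C12H21NO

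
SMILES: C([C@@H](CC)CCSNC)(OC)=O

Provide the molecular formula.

C8H17NO2S

Heavy atoms from the SMILES: 8 C, 1 N, 2 O, 1 S.
Implicit hydrogens by atom environment:
  3 × C: 3 H each → 9
  3 × C: 2 H each → 6
  2 × O: no H
  1 × C: 1 H
  1 × C: no H
  1 × N: 1 H
  1 × S: no H
  Total hydrogens = 17.
Molecular formula: C8H17NO2S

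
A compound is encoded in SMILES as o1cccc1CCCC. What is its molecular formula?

Heavy atoms from the SMILES: 8 C, 1 O.
Implicit hydrogens by atom environment:
  3 × C: 2 H each → 6
  3 × C (aromatic): 1 H each → 3
  1 × C: 3 H
  1 × C (aromatic): no H
  1 × O (aromatic): no H
  Total hydrogens = 12.
Molecular formula: C8H12O

C8H12O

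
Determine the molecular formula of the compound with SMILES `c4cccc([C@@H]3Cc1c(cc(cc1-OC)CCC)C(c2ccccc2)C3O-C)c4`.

Heavy atoms from the SMILES: 27 C, 2 O.
Implicit hydrogens by atom environment:
  12 × C (aromatic): 1 H each → 12
  6 × C (aromatic): no H
  3 × C: 3 H each → 9
  3 × C: 2 H each → 6
  3 × C: 1 H each → 3
  2 × O: no H
  Total hydrogens = 30.
Molecular formula: C27H30O2

C27H30O2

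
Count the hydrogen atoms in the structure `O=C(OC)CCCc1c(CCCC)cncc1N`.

22

Hydrogens are implicit in SMILES; fill each atom to its normal valence:
  6 × C: 2 H each → 12
  3 × C (aromatic): no H
  2 × C: 3 H each → 6
  2 × C (aromatic): 1 H each → 2
  2 × O: no H
  1 × C: no H
  1 × N: 2 H
  1 × N (aromatic): no H
  Total hydrogens = 22.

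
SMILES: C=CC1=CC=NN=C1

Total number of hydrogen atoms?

Hydrogens are implicit in SMILES; fill each atom to its normal valence:
  3 × C (aromatic): 1 H each → 3
  2 × N (aromatic): no H
  1 × C: 2 H
  1 × C: 1 H
  1 × C (aromatic): no H
  Total hydrogens = 6.

6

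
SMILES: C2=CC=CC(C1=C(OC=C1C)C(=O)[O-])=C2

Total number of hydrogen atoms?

9

Hydrogens are implicit in SMILES; fill each atom to its normal valence:
  6 × C (aromatic): 1 H each → 6
  4 × C (aromatic): no H
  1 × C: 3 H
  1 × C: no H
  1 × O (aromatic): no H
  1 × O: no H
  1 × O (charge -1): no H
  Total hydrogens = 9.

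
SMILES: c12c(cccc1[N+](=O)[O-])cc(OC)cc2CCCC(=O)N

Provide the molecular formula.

C15H16N2O4

Heavy atoms from the SMILES: 15 C, 2 N, 4 O.
Implicit hydrogens by atom environment:
  5 × C (aromatic): 1 H each → 5
  5 × C (aromatic): no H
  3 × C: 2 H each → 6
  3 × O: no H
  1 × C: 3 H
  1 × C: no H
  1 × N: 2 H
  1 × N (charge +1): no H
  1 × O (charge -1): no H
  Total hydrogens = 16.
Molecular formula: C15H16N2O4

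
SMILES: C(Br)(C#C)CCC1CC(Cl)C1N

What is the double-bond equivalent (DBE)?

3

Molecular formula from the SMILES: C9H13BrClN.
DoU = (2C + 2 + N − H − X)/2 = (2·9 + 2 + 1 − 13 − 2)/2 = 6/2 = 3.
(Structurally: 1 ring(s) + 2 π bond(s) = 3.)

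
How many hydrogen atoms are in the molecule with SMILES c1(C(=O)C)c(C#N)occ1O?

5

Hydrogens are implicit in SMILES; fill each atom to its normal valence:
  3 × C (aromatic): no H
  2 × C: no H
  1 × C: 3 H
  1 × C (aromatic): 1 H
  1 × N: no H
  1 × O: 1 H
  1 × O (aromatic): no H
  1 × O: no H
  Total hydrogens = 5.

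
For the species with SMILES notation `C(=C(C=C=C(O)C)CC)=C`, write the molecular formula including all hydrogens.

C9H12O

Heavy atoms from the SMILES: 9 C, 1 O.
Implicit hydrogens by atom environment:
  4 × C: no H
  2 × C: 3 H each → 6
  2 × C: 2 H each → 4
  1 × C: 1 H
  1 × O: 1 H
  Total hydrogens = 12.
Molecular formula: C9H12O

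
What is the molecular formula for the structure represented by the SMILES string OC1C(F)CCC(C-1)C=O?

C7H11FO2

Heavy atoms from the SMILES: 7 C, 1 F, 2 O.
Implicit hydrogens by atom environment:
  4 × C: 1 H each → 4
  3 × C: 2 H each → 6
  1 × F: no H
  1 × O: 1 H
  1 × O: no H
  Total hydrogens = 11.
Molecular formula: C7H11FO2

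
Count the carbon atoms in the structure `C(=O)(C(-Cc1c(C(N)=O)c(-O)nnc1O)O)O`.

The symbol for carbon appears 8 times in the SMILES. Lowercase c denotes aromatic carbon and counts toward C.

8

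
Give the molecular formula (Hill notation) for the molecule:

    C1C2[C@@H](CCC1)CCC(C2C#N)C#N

Heavy atoms from the SMILES: 12 C, 2 N.
Implicit hydrogens by atom environment:
  6 × C: 2 H each → 12
  4 × C: 1 H each → 4
  2 × C: no H
  2 × N: no H
  Total hydrogens = 16.
Molecular formula: C12H16N2

C12H16N2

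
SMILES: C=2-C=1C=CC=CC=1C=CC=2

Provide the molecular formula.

Heavy atoms from the SMILES: 10 C.
Implicit hydrogens by atom environment:
  8 × C (aromatic): 1 H each → 8
  2 × C (aromatic): no H
  Total hydrogens = 8.
Molecular formula: C10H8

C10H8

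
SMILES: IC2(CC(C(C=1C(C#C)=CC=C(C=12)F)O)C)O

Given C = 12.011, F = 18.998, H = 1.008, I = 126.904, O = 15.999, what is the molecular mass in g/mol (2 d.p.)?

346.14

Molecular formula: C13H12FIO2.
M = 13×12.011 + 1×18.998 + 12×1.008 + 1×126.904 + 2×15.999 = 346.14 g/mol.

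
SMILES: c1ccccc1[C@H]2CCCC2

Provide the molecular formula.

C11H14

Heavy atoms from the SMILES: 11 C.
Implicit hydrogens by atom environment:
  5 × C (aromatic): 1 H each → 5
  4 × C: 2 H each → 8
  1 × C: 1 H
  1 × C (aromatic): no H
  Total hydrogens = 14.
Molecular formula: C11H14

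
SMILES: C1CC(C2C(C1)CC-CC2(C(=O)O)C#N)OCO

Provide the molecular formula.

C13H19NO4

Heavy atoms from the SMILES: 13 C, 1 N, 4 O.
Implicit hydrogens by atom environment:
  7 × C: 2 H each → 14
  3 × C: 1 H each → 3
  3 × C: no H
  2 × O: 1 H each → 2
  2 × O: no H
  1 × N: no H
  Total hydrogens = 19.
Molecular formula: C13H19NO4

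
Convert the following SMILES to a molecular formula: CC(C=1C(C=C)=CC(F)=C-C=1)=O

C10H9FO

Heavy atoms from the SMILES: 10 C, 1 F, 1 O.
Implicit hydrogens by atom environment:
  3 × C (aromatic): 1 H each → 3
  3 × C (aromatic): no H
  1 × C: 3 H
  1 × C: 2 H
  1 × C: 1 H
  1 × C: no H
  1 × F: no H
  1 × O: no H
  Total hydrogens = 9.
Molecular formula: C10H9FO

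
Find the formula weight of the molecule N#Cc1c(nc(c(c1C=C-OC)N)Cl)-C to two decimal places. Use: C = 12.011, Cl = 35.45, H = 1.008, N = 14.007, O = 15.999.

Molecular formula: C10H10ClN3O.
M = 10×12.011 + 1×35.45 + 10×1.008 + 3×14.007 + 1×15.999 = 223.66 g/mol.

223.66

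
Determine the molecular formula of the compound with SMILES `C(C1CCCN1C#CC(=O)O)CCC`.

Heavy atoms from the SMILES: 11 C, 1 N, 2 O.
Implicit hydrogens by atom environment:
  6 × C: 2 H each → 12
  3 × C: no H
  1 × C: 3 H
  1 × C: 1 H
  1 × N: no H
  1 × O: 1 H
  1 × O: no H
  Total hydrogens = 17.
Molecular formula: C11H17NO2

C11H17NO2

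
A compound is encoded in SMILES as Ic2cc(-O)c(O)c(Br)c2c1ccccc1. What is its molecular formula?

Heavy atoms from the SMILES: 1 Br, 12 C, 1 I, 2 O.
Implicit hydrogens by atom environment:
  6 × C (aromatic): 1 H each → 6
  6 × C (aromatic): no H
  2 × O: 1 H each → 2
  1 × Br: no H
  1 × I: no H
  Total hydrogens = 8.
Molecular formula: C12H8BrIO2

C12H8BrIO2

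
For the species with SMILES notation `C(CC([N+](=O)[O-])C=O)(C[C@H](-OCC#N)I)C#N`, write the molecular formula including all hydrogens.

C9H10IN3O4

Heavy atoms from the SMILES: 9 C, 1 I, 3 N, 4 O.
Implicit hydrogens by atom environment:
  4 × C: 1 H each → 4
  3 × C: 2 H each → 6
  3 × O: no H
  2 × C: no H
  2 × N: no H
  1 × I: no H
  1 × N (charge +1): no H
  1 × O (charge -1): no H
  Total hydrogens = 10.
Molecular formula: C9H10IN3O4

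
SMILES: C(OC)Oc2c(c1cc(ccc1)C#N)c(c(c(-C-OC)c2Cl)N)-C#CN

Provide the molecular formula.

Heavy atoms from the SMILES: 19 C, 1 Cl, 3 N, 3 O.
Implicit hydrogens by atom environment:
  8 × C (aromatic): no H
  4 × C (aromatic): 1 H each → 4
  3 × C: no H
  3 × O: no H
  2 × C: 3 H each → 6
  2 × C: 2 H each → 4
  2 × N: 2 H each → 4
  1 × Cl: no H
  1 × N: no H
  Total hydrogens = 18.
Molecular formula: C19H18ClN3O3

C19H18ClN3O3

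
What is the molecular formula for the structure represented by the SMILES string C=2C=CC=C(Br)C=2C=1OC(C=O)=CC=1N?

C11H8BrNO2

Heavy atoms from the SMILES: 1 Br, 11 C, 1 N, 2 O.
Implicit hydrogens by atom environment:
  5 × C (aromatic): 1 H each → 5
  5 × C (aromatic): no H
  1 × Br: no H
  1 × C: 1 H
  1 × N: 2 H
  1 × O (aromatic): no H
  1 × O: no H
  Total hydrogens = 8.
Molecular formula: C11H8BrNO2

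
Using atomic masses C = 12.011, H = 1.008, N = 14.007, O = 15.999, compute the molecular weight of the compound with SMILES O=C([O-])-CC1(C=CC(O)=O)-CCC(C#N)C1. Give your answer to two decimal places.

Molecular formula: C11H12NO4-.
M = 11×12.011 + 12×1.008 + 1×14.007 + 4×15.999 = 222.22 g/mol.

222.22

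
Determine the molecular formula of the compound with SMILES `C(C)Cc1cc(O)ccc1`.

Heavy atoms from the SMILES: 9 C, 1 O.
Implicit hydrogens by atom environment:
  4 × C (aromatic): 1 H each → 4
  2 × C: 2 H each → 4
  2 × C (aromatic): no H
  1 × C: 3 H
  1 × O: 1 H
  Total hydrogens = 12.
Molecular formula: C9H12O

C9H12O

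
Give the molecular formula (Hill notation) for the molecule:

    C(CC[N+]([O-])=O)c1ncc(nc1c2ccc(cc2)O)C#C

Heavy atoms from the SMILES: 15 C, 3 N, 3 O.
Implicit hydrogens by atom environment:
  5 × C (aromatic): 1 H each → 5
  5 × C (aromatic): no H
  3 × C: 2 H each → 6
  2 × N (aromatic): no H
  1 × C: 1 H
  1 × C: no H
  1 × N (charge +1): no H
  1 × O: 1 H
  1 × O: no H
  1 × O (charge -1): no H
  Total hydrogens = 13.
Molecular formula: C15H13N3O3

C15H13N3O3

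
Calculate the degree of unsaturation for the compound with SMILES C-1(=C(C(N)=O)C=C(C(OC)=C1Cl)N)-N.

Molecular formula from the SMILES: C8H10ClN3O2.
DoU = (2C + 2 + N − H − X)/2 = (2·8 + 2 + 3 − 10 − 1)/2 = 10/2 = 5.
(Structurally: 1 ring(s) + 4 π bond(s) = 5.)

5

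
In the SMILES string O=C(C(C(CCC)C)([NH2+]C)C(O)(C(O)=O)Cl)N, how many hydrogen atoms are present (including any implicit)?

20

Hydrogens are implicit in SMILES; fill each atom to its normal valence:
  4 × C: no H
  3 × C: 3 H each → 9
  2 × C: 2 H each → 4
  2 × O: 1 H each → 2
  2 × O: no H
  1 × C: 1 H
  1 × Cl: no H
  1 × N (charge +1): 2 H
  1 × N: 2 H
  Total hydrogens = 20.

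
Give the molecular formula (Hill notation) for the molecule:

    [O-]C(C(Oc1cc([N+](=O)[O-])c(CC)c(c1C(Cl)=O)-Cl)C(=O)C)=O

C13H10Cl2NO7-

Heavy atoms from the SMILES: 13 C, 2 Cl, 1 N, 7 O.
Implicit hydrogens by atom environment:
  5 × C (aromatic): no H
  5 × O: no H
  3 × C: no H
  2 × C: 3 H each → 6
  2 × Cl: no H
  2 × O (charge -1): no H
  1 × C: 2 H
  1 × C (aromatic): 1 H
  1 × C: 1 H
  1 × N (charge +1): no H
  Total hydrogens = 10.
Net charge -1.
Molecular formula: C13H10Cl2NO7-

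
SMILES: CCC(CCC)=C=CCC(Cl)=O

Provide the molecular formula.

Heavy atoms from the SMILES: 10 C, 1 Cl, 1 O.
Implicit hydrogens by atom environment:
  4 × C: 2 H each → 8
  3 × C: no H
  2 × C: 3 H each → 6
  1 × C: 1 H
  1 × Cl: no H
  1 × O: no H
  Total hydrogens = 15.
Molecular formula: C10H15ClO

C10H15ClO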